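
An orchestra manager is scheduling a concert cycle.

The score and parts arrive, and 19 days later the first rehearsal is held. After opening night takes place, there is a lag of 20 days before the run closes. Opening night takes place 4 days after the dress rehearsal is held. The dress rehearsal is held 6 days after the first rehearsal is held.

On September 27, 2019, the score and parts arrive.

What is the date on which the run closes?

The score and parts arrive: Sep 27, 2019.
The first rehearsal is held: Sep 27, 2019 + 19 days = Oct 16, 2019.
The dress rehearsal is held: Oct 16, 2019 + 6 days = Oct 22, 2019.
Opening night takes place: Oct 22, 2019 + 4 days = Oct 26, 2019.
The run closes: Oct 26, 2019 + 20 days = Nov 15, 2019.

November 15, 2019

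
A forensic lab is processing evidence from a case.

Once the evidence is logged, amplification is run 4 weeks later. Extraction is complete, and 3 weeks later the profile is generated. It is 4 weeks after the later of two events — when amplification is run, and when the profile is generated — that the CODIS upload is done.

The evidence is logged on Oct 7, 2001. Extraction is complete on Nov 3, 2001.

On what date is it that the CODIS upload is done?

Dec 22, 2001

The evidence is logged: Oct 7, 2001.
Amplification is run: Oct 7, 2001 + 4 weeks = Nov 4, 2001.
Extraction is complete: Nov 3, 2001.
The profile is generated: Nov 3, 2001 + 3 weeks = Nov 24, 2001.
Both prerequisites met — amplification is run (Nov 4, 2001), the profile is generated (Nov 24, 2001); the later is Nov 24, 2001.
The CODIS upload is done: Nov 24, 2001 + 4 weeks = Dec 22, 2001.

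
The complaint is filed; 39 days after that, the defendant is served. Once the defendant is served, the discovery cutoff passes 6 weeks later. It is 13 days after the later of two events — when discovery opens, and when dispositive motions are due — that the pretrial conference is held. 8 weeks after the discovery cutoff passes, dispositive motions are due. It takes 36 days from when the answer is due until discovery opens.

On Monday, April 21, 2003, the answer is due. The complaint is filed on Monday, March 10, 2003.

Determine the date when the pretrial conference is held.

Thursday, August 7, 2003

The answer is due: Apr 21, 2003.
Discovery opens: Apr 21, 2003 + 36 days = May 27, 2003.
The complaint is filed: Mar 10, 2003.
The defendant is served: Mar 10, 2003 + 39 days = Apr 18, 2003.
The discovery cutoff passes: Apr 18, 2003 + 6 weeks = May 30, 2003.
Dispositive motions are due: May 30, 2003 + 8 weeks = Jul 25, 2003.
Both prerequisites met — discovery opens (May 27, 2003), dispositive motions are due (Jul 25, 2003); the later is Jul 25, 2003.
The pretrial conference is held: Jul 25, 2003 + 13 days = Aug 7, 2003.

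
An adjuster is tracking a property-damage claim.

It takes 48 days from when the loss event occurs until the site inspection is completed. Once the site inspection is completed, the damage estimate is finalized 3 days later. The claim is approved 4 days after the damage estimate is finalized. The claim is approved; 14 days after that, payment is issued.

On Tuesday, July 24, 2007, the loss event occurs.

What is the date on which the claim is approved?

The loss event occurs: Jul 24, 2007.
The site inspection is completed: Jul 24, 2007 + 48 days = Sep 10, 2007.
The damage estimate is finalized: Sep 10, 2007 + 3 days = Sep 13, 2007.
The claim is approved: Sep 13, 2007 + 4 days = Sep 17, 2007.

Monday, September 17, 2007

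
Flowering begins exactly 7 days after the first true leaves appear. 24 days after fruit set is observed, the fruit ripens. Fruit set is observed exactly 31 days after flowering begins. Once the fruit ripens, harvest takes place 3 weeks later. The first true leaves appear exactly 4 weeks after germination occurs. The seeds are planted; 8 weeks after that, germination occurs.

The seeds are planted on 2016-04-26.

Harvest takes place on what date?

The seeds are planted: Apr 26, 2016.
Germination occurs: Apr 26, 2016 + 8 weeks = Jun 21, 2016.
The first true leaves appear: Jun 21, 2016 + 4 weeks = Jul 19, 2016.
Flowering begins: Jul 19, 2016 + 7 days = Jul 26, 2016.
Fruit set is observed: Jul 26, 2016 + 31 days = Aug 26, 2016.
The fruit ripens: Aug 26, 2016 + 24 days = Sep 19, 2016.
Harvest takes place: Sep 19, 2016 + 3 weeks = Oct 10, 2016.

2016-10-10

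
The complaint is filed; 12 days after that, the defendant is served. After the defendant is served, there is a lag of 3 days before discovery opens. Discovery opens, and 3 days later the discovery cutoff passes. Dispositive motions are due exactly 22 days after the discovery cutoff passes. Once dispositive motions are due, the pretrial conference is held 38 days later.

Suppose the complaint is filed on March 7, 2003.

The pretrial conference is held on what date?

The complaint is filed: Mar 7, 2003.
The defendant is served: Mar 7, 2003 + 12 days = Mar 19, 2003.
Discovery opens: Mar 19, 2003 + 3 days = Mar 22, 2003.
The discovery cutoff passes: Mar 22, 2003 + 3 days = Mar 25, 2003.
Dispositive motions are due: Mar 25, 2003 + 22 days = Apr 16, 2003.
The pretrial conference is held: Apr 16, 2003 + 38 days = May 24, 2003.

May 24, 2003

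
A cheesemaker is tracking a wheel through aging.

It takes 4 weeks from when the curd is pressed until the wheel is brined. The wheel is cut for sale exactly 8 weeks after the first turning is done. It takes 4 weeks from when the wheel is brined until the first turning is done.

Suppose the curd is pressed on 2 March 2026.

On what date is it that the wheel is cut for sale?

22 June 2026

The curd is pressed: Mar 2, 2026.
The wheel is brined: Mar 2, 2026 + 4 weeks = Mar 30, 2026.
The first turning is done: Mar 30, 2026 + 4 weeks = Apr 27, 2026.
The wheel is cut for sale: Apr 27, 2026 + 8 weeks = Jun 22, 2026.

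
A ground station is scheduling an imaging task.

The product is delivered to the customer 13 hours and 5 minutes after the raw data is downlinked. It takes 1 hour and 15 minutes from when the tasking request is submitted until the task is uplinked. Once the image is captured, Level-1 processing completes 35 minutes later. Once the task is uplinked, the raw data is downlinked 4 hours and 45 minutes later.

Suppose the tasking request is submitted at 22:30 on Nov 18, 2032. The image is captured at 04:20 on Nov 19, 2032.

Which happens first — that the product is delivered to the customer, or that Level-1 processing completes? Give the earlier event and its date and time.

The tasking request is submitted: 22:30 Nov 18, 2032.
The task is uplinked: 22:30 Nov 18, 2032 + 1h15m = 23:45 Nov 18, 2032.
The raw data is downlinked: 23:45 Nov 18, 2032 + 4h45m = 04:30 Nov 19, 2032.
The product is delivered to the customer: 04:30 Nov 19, 2032 + 13h05m = 17:35 Nov 19, 2032.
The image is captured: 04:20 Nov 19, 2032.
Level-1 processing completes: 04:20 Nov 19, 2032 + 35m = 04:55 Nov 19, 2032.
Comparing: the product is delivered to the customer at 17:35 Nov 19, 2032 vs Level-1 processing completes at 04:55 Nov 19, 2032. Earlier: Level-1 processing completes.

Level-1 processing completes — 04:55 on Nov 19, 2032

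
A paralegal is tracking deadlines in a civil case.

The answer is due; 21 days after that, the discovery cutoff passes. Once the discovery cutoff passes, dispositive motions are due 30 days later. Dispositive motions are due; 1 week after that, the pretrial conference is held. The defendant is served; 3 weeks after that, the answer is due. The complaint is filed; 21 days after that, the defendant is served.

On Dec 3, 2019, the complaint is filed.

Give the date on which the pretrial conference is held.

The complaint is filed: Dec 3, 2019.
The defendant is served: Dec 3, 2019 + 21 days = Dec 24, 2019.
The answer is due: Dec 24, 2019 + 3 weeks = Jan 14, 2020.
The discovery cutoff passes: Jan 14, 2020 + 21 days = Feb 4, 2020.
Dispositive motions are due: Feb 4, 2020 + 30 days = Mar 5, 2020.
The pretrial conference is held: Mar 5, 2020 + 1 week = Mar 12, 2020.

Mar 12, 2020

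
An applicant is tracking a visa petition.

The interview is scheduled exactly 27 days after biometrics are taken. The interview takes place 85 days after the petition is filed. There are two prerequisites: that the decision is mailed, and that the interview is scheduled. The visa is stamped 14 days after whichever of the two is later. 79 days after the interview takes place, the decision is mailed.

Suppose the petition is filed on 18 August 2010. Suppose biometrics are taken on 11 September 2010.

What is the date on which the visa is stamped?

The petition is filed: Aug 18, 2010.
The interview takes place: Aug 18, 2010 + 85 days = Nov 11, 2010.
The decision is mailed: Nov 11, 2010 + 79 days = Jan 29, 2011.
Biometrics are taken: Sep 11, 2010.
The interview is scheduled: Sep 11, 2010 + 27 days = Oct 8, 2010.
Both prerequisites met — the decision is mailed (Jan 29, 2011), the interview is scheduled (Oct 8, 2010); the later is Jan 29, 2011.
The visa is stamped: Jan 29, 2011 + 14 days = Feb 12, 2011.

12 February 2011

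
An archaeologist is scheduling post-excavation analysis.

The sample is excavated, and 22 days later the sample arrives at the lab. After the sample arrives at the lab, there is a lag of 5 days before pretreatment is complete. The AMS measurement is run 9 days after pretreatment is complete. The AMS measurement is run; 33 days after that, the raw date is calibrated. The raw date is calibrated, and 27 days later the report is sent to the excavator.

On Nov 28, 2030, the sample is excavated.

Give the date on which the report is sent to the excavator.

Mar 4, 2031

The sample is excavated: Nov 28, 2030.
The sample arrives at the lab: Nov 28, 2030 + 22 days = Dec 20, 2030.
Pretreatment is complete: Dec 20, 2030 + 5 days = Dec 25, 2030.
The AMS measurement is run: Dec 25, 2030 + 9 days = Jan 3, 2031.
The raw date is calibrated: Jan 3, 2031 + 33 days = Feb 5, 2031.
The report is sent to the excavator: Feb 5, 2031 + 27 days = Mar 4, 2031.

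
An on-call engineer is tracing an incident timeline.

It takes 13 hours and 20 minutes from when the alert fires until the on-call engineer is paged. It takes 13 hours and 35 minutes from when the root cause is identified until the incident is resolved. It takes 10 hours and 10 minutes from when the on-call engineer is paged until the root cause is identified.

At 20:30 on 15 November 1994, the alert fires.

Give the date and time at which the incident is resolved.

09:35 on 17 November 1994

The alert fires: 20:30 Nov 15, 1994.
The on-call engineer is paged: 20:30 Nov 15, 1994 + 13h20m = 09:50 Nov 16, 1994.
The root cause is identified: 09:50 Nov 16, 1994 + 10h10m = 20:00 Nov 16, 1994.
The incident is resolved: 20:00 Nov 16, 1994 + 13h35m = 09:35 Nov 17, 1994.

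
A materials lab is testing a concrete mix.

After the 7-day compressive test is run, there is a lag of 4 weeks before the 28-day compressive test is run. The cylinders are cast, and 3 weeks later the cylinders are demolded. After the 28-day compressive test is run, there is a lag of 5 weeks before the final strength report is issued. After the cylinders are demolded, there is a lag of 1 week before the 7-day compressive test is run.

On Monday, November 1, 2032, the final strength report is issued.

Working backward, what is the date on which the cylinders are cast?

The final strength report is issued: Nov 1, 2032.
The 28-day compressive test is run: Nov 1, 2032 − 5 weeks = Sep 27, 2032.
The 7-day compressive test is run: Sep 27, 2032 − 4 weeks = Aug 30, 2032.
The cylinders are demolded: Aug 30, 2032 − 1 week = Aug 23, 2032.
The cylinders are cast: Aug 23, 2032 − 3 weeks = Aug 2, 2032.

Monday, August 2, 2032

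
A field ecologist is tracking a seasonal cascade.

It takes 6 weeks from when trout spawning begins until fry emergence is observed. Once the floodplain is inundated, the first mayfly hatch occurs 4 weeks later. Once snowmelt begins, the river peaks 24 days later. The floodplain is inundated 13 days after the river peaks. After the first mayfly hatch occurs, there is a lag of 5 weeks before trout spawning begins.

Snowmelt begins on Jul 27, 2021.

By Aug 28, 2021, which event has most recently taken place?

The river peaks

Snowmelt begins: Jul 27, 2021.
The river peaks: Jul 27, 2021 + 24 days = Aug 20, 2021.
The floodplain is inundated: Aug 20, 2021 + 13 days = Sep 2, 2021.
The first mayfly hatch occurs: Sep 2, 2021 + 4 weeks = Sep 30, 2021.
Trout spawning begins: Sep 30, 2021 + 5 weeks = Nov 4, 2021.
Fry emergence is observed: Nov 4, 2021 + 6 weeks = Dec 16, 2021.
Aug 28, 2021 falls between when the river peaks (Aug 20, 2021) and when the floodplain is inundated (Sep 2, 2021).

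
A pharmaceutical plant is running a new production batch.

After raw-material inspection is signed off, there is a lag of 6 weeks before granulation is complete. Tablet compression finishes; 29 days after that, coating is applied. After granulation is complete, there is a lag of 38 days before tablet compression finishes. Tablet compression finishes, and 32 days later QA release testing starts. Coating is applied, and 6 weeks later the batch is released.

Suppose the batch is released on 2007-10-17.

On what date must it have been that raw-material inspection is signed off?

2007-05-19

The batch is released: Oct 17, 2007.
Coating is applied: Oct 17, 2007 − 6 weeks = Sep 5, 2007.
Tablet compression finishes: Sep 5, 2007 − 29 days = Aug 7, 2007.
Granulation is complete: Aug 7, 2007 − 38 days = Jun 30, 2007.
Raw-material inspection is signed off: Jun 30, 2007 − 6 weeks = May 19, 2007.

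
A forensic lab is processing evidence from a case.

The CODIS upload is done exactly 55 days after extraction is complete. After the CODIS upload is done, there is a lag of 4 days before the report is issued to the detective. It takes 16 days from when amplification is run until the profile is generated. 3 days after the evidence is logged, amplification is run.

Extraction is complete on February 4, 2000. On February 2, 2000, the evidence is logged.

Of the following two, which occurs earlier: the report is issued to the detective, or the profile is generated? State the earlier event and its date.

The profile is generated — February 21, 2000

Extraction is complete: Feb 4, 2000.
The CODIS upload is done: Feb 4, 2000 + 55 days = Mar 30, 2000.
The report is issued to the detective: Mar 30, 2000 + 4 days = Apr 3, 2000.
The evidence is logged: Feb 2, 2000.
Amplification is run: Feb 2, 2000 + 3 days = Feb 5, 2000.
The profile is generated: Feb 5, 2000 + 16 days = Feb 21, 2000.
Comparing: the report is issued to the detective on Apr 3, 2000 vs the profile is generated on Feb 21, 2000. Earlier: the profile is generated.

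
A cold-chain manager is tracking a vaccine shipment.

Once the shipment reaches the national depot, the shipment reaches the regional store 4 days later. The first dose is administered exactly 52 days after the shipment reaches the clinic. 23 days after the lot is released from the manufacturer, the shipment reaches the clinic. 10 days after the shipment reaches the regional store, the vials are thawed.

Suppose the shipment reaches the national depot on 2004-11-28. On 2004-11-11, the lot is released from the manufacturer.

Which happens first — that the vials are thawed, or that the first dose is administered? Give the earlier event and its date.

The shipment reaches the national depot: Nov 28, 2004.
The shipment reaches the regional store: Nov 28, 2004 + 4 days = Dec 2, 2004.
The vials are thawed: Dec 2, 2004 + 10 days = Dec 12, 2004.
The lot is released from the manufacturer: Nov 11, 2004.
The shipment reaches the clinic: Nov 11, 2004 + 23 days = Dec 4, 2004.
The first dose is administered: Dec 4, 2004 + 52 days = Jan 25, 2005.
Comparing: the vials are thawed on Dec 12, 2004 vs the first dose is administered on Jan 25, 2005. Earlier: the vials are thawed.

The vials are thawed — 2004-12-12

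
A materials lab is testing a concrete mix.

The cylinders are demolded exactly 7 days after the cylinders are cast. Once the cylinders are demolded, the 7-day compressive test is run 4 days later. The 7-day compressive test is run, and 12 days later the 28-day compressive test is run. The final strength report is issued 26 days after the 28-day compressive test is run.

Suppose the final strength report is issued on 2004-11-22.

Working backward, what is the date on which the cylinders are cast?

The final strength report is issued: Nov 22, 2004.
The 28-day compressive test is run: Nov 22, 2004 − 26 days = Oct 27, 2004.
The 7-day compressive test is run: Oct 27, 2004 − 12 days = Oct 15, 2004.
The cylinders are demolded: Oct 15, 2004 − 4 days = Oct 11, 2004.
The cylinders are cast: Oct 11, 2004 − 7 days = Oct 4, 2004.

2004-10-04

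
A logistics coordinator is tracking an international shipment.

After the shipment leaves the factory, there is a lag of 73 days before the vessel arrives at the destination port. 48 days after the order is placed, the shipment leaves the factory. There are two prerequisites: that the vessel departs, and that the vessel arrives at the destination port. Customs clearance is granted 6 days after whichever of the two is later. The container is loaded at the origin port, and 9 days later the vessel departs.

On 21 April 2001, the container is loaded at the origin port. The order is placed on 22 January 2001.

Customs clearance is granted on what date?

The container is loaded at the origin port: Apr 21, 2001.
The vessel departs: Apr 21, 2001 + 9 days = Apr 30, 2001.
The order is placed: Jan 22, 2001.
The shipment leaves the factory: Jan 22, 2001 + 48 days = Mar 11, 2001.
The vessel arrives at the destination port: Mar 11, 2001 + 73 days = May 23, 2001.
Both prerequisites met — the vessel departs (Apr 30, 2001), the vessel arrives at the destination port (May 23, 2001); the later is May 23, 2001.
Customs clearance is granted: May 23, 2001 + 6 days = May 29, 2001.

29 May 2001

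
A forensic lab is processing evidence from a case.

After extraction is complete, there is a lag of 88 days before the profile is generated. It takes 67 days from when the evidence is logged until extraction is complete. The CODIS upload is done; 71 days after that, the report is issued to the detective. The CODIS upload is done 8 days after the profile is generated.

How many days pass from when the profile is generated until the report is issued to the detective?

Causal path: the profile is generated → the CODIS upload is done → the report is issued to the detective.
Total delay along the path: 8 + 71 = 79 days.

79 days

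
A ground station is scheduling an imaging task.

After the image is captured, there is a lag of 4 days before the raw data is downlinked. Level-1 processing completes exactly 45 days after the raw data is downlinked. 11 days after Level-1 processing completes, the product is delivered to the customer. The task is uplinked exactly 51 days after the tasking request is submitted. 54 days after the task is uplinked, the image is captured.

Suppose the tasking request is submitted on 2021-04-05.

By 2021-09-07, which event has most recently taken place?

The tasking request is submitted: Apr 5, 2021.
The task is uplinked: Apr 5, 2021 + 51 days = May 26, 2021.
The image is captured: May 26, 2021 + 54 days = Jul 19, 2021.
The raw data is downlinked: Jul 19, 2021 + 4 days = Jul 23, 2021.
Level-1 processing completes: Jul 23, 2021 + 45 days = Sep 6, 2021.
The product is delivered to the customer: Sep 6, 2021 + 11 days = Sep 17, 2021.
Sep 7, 2021 falls between when Level-1 processing completes (Sep 6, 2021) and when the product is delivered to the customer (Sep 17, 2021).

Level-1 processing completes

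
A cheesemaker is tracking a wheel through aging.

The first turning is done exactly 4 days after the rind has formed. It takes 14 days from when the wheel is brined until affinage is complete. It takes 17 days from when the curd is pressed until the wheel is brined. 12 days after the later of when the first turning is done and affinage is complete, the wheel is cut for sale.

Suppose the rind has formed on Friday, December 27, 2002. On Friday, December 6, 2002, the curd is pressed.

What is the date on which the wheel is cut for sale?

Saturday, January 18, 2003

The rind has formed: Dec 27, 2002.
The first turning is done: Dec 27, 2002 + 4 days = Dec 31, 2002.
The curd is pressed: Dec 6, 2002.
The wheel is brined: Dec 6, 2002 + 17 days = Dec 23, 2002.
Affinage is complete: Dec 23, 2002 + 14 days = Jan 6, 2003.
Both prerequisites met — the first turning is done (Dec 31, 2002), affinage is complete (Jan 6, 2003); the later is Jan 6, 2003.
The wheel is cut for sale: Jan 6, 2003 + 12 days = Jan 18, 2003.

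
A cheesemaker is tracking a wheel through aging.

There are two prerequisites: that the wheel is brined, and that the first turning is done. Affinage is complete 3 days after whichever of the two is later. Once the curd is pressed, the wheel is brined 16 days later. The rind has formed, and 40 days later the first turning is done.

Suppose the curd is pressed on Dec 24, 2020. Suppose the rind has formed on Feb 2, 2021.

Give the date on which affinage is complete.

Mar 17, 2021

The curd is pressed: Dec 24, 2020.
The wheel is brined: Dec 24, 2020 + 16 days = Jan 9, 2021.
The rind has formed: Feb 2, 2021.
The first turning is done: Feb 2, 2021 + 40 days = Mar 14, 2021.
Both prerequisites met — the wheel is brined (Jan 9, 2021), the first turning is done (Mar 14, 2021); the later is Mar 14, 2021.
Affinage is complete: Mar 14, 2021 + 3 days = Mar 17, 2021.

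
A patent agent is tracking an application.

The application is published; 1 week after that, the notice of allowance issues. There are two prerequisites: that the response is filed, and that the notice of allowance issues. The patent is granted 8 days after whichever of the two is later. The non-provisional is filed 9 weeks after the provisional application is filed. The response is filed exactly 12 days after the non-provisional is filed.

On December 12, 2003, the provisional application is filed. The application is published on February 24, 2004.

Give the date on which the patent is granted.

The provisional application is filed: Dec 12, 2003.
The non-provisional is filed: Dec 12, 2003 + 9 weeks = Feb 13, 2004.
The response is filed: Feb 13, 2004 + 12 days = Feb 25, 2004.
The application is published: Feb 24, 2004.
The notice of allowance issues: Feb 24, 2004 + 1 week = Mar 2, 2004.
Both prerequisites met — the response is filed (Feb 25, 2004), the notice of allowance issues (Mar 2, 2004); the later is Mar 2, 2004.
The patent is granted: Mar 2, 2004 + 8 days = Mar 10, 2004.

March 10, 2004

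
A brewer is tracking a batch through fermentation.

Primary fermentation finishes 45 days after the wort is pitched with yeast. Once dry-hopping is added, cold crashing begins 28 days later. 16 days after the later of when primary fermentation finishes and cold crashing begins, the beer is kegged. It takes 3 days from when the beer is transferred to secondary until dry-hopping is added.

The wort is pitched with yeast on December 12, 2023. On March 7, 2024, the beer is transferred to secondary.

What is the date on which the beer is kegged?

The wort is pitched with yeast: Dec 12, 2023.
Primary fermentation finishes: Dec 12, 2023 + 45 days = Jan 26, 2024.
The beer is transferred to secondary: Mar 7, 2024.
Dry-hopping is added: Mar 7, 2024 + 3 days = Mar 10, 2024.
Cold crashing begins: Mar 10, 2024 + 28 days = Apr 7, 2024.
Both prerequisites met — primary fermentation finishes (Jan 26, 2024), cold crashing begins (Apr 7, 2024); the later is Apr 7, 2024.
The beer is kegged: Apr 7, 2024 + 16 days = Apr 23, 2024.

April 23, 2024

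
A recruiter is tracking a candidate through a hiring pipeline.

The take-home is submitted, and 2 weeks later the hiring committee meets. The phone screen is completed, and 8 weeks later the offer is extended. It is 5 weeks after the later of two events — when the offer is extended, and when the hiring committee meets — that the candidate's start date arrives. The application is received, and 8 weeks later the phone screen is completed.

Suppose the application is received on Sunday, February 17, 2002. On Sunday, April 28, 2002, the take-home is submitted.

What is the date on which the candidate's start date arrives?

The application is received: Feb 17, 2002.
The phone screen is completed: Feb 17, 2002 + 8 weeks = Apr 14, 2002.
The offer is extended: Apr 14, 2002 + 8 weeks = Jun 9, 2002.
The take-home is submitted: Apr 28, 2002.
The hiring committee meets: Apr 28, 2002 + 2 weeks = May 12, 2002.
Both prerequisites met — the offer is extended (Jun 9, 2002), the hiring committee meets (May 12, 2002); the later is Jun 9, 2002.
The candidate's start date arrives: Jun 9, 2002 + 5 weeks = Jul 14, 2002.

Sunday, July 14, 2002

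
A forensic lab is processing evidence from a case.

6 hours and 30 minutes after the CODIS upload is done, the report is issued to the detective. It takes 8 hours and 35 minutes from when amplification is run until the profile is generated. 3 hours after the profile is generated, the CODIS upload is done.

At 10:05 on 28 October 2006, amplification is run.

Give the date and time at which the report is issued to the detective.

Amplification is run: 10:05 Oct 28, 2006.
The profile is generated: 10:05 Oct 28, 2006 + 8h35m = 18:40 Oct 28, 2006.
The CODIS upload is done: 18:40 Oct 28, 2006 + 3h = 21:40 Oct 28, 2006.
The report is issued to the detective: 21:40 Oct 28, 2006 + 6h30m = 04:10 Oct 29, 2006.

04:10 on 29 October 2006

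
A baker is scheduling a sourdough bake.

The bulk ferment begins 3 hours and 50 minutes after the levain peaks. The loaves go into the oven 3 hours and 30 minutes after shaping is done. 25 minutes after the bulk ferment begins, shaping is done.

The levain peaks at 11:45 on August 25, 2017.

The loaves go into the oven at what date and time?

19:30 on August 25, 2017

The levain peaks: 11:45 Aug 25, 2017.
The bulk ferment begins: 11:45 Aug 25, 2017 + 3h50m = 15:35 Aug 25, 2017.
Shaping is done: 15:35 Aug 25, 2017 + 25m = 16:00 Aug 25, 2017.
The loaves go into the oven: 16:00 Aug 25, 2017 + 3h30m = 19:30 Aug 25, 2017.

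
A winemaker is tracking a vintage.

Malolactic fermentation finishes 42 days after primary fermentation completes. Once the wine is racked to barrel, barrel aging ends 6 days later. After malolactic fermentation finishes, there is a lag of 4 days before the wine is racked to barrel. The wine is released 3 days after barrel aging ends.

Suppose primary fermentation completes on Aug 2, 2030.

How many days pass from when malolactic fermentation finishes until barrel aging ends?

10 days

Causal path: malolactic fermentation finishes → the wine is racked to barrel → barrel aging ends.
Total delay along the path: 4 + 6 = 10 days.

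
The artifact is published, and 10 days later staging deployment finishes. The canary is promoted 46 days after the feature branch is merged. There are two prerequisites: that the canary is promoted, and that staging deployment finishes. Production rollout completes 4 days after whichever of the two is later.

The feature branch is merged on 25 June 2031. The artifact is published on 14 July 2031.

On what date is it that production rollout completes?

14 August 2031

The feature branch is merged: Jun 25, 2031.
The canary is promoted: Jun 25, 2031 + 46 days = Aug 10, 2031.
The artifact is published: Jul 14, 2031.
Staging deployment finishes: Jul 14, 2031 + 10 days = Jul 24, 2031.
Both prerequisites met — the canary is promoted (Aug 10, 2031), staging deployment finishes (Jul 24, 2031); the later is Aug 10, 2031.
Production rollout completes: Aug 10, 2031 + 4 days = Aug 14, 2031.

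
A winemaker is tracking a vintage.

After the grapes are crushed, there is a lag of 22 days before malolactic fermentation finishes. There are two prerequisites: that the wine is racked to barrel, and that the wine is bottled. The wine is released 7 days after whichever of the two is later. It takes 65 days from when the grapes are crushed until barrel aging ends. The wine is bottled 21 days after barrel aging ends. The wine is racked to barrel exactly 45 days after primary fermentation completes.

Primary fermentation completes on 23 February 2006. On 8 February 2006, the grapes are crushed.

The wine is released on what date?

Primary fermentation completes: Feb 23, 2006.
The wine is racked to barrel: Feb 23, 2006 + 45 days = Apr 9, 2006.
The grapes are crushed: Feb 8, 2006.
Barrel aging ends: Feb 8, 2006 + 65 days = Apr 14, 2006.
The wine is bottled: Apr 14, 2006 + 21 days = May 5, 2006.
Both prerequisites met — the wine is racked to barrel (Apr 9, 2006), the wine is bottled (May 5, 2006); the later is May 5, 2006.
The wine is released: May 5, 2006 + 7 days = May 12, 2006.

12 May 2006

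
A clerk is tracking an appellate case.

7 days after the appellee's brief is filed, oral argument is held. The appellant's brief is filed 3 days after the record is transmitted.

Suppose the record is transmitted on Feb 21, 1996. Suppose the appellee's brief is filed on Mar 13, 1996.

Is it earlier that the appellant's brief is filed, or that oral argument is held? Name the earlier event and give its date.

The record is transmitted: Feb 21, 1996.
The appellant's brief is filed: Feb 21, 1996 + 3 days = Feb 24, 1996.
The appellee's brief is filed: Mar 13, 1996.
Oral argument is held: Mar 13, 1996 + 7 days = Mar 20, 1996.
Comparing: the appellant's brief is filed on Feb 24, 1996 vs oral argument is held on Mar 20, 1996. Earlier: the appellant's brief is filed.

The appellant's brief is filed — Feb 24, 1996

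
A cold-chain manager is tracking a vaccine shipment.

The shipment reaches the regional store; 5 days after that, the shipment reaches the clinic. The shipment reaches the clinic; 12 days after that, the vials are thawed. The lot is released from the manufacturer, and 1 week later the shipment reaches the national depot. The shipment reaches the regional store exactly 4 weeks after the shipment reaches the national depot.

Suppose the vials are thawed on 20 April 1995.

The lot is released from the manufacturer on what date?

The vials are thawed: Apr 20, 1995.
The shipment reaches the clinic: Apr 20, 1995 − 12 days = Apr 8, 1995.
The shipment reaches the regional store: Apr 8, 1995 − 5 days = Apr 3, 1995.
The shipment reaches the national depot: Apr 3, 1995 − 4 weeks = Mar 6, 1995.
The lot is released from the manufacturer: Mar 6, 1995 − 1 week = Feb 27, 1995.

27 February 1995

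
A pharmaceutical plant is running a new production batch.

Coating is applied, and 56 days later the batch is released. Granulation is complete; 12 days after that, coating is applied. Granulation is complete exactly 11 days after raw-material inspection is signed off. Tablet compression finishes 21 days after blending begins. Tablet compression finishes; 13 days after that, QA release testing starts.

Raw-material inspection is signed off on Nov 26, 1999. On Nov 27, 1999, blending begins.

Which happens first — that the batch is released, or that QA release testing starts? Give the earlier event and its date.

QA release testing starts — Dec 31, 1999

Raw-material inspection is signed off: Nov 26, 1999.
Granulation is complete: Nov 26, 1999 + 11 days = Dec 7, 1999.
Coating is applied: Dec 7, 1999 + 12 days = Dec 19, 1999.
The batch is released: Dec 19, 1999 + 56 days = Feb 13, 2000.
Blending begins: Nov 27, 1999.
Tablet compression finishes: Nov 27, 1999 + 21 days = Dec 18, 1999.
QA release testing starts: Dec 18, 1999 + 13 days = Dec 31, 1999.
Comparing: the batch is released on Feb 13, 2000 vs QA release testing starts on Dec 31, 1999. Earlier: QA release testing starts.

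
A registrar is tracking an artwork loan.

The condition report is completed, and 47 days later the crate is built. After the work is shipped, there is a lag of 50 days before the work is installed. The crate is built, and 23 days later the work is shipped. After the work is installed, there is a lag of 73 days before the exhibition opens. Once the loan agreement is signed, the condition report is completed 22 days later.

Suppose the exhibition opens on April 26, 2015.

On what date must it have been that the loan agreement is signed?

The exhibition opens: Apr 26, 2015.
The work is installed: Apr 26, 2015 − 73 days = Feb 12, 2015.
The work is shipped: Feb 12, 2015 − 50 days = Dec 24, 2014.
The crate is built: Dec 24, 2014 − 23 days = Dec 1, 2014.
The condition report is completed: Dec 1, 2014 − 47 days = Oct 15, 2014.
The loan agreement is signed: Oct 15, 2014 − 22 days = Sep 23, 2014.

September 23, 2014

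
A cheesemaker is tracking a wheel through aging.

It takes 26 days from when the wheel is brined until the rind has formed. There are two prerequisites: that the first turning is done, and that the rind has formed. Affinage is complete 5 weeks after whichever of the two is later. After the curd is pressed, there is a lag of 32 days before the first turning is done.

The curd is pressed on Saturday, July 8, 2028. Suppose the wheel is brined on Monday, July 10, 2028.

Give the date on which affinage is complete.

Wednesday, September 13, 2028

The curd is pressed: Jul 8, 2028.
The first turning is done: Jul 8, 2028 + 32 days = Aug 9, 2028.
The wheel is brined: Jul 10, 2028.
The rind has formed: Jul 10, 2028 + 26 days = Aug 5, 2028.
Both prerequisites met — the first turning is done (Aug 9, 2028), the rind has formed (Aug 5, 2028); the later is Aug 9, 2028.
Affinage is complete: Aug 9, 2028 + 5 weeks = Sep 13, 2028.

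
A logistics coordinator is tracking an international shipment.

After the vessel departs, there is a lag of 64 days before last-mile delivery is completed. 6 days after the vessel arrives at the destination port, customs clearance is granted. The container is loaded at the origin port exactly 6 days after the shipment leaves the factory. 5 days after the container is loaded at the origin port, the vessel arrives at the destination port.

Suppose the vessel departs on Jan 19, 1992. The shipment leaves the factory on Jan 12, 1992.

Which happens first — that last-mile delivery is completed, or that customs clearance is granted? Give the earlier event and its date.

Customs clearance is granted — Jan 29, 1992

The vessel departs: Jan 19, 1992.
Last-mile delivery is completed: Jan 19, 1992 + 64 days = Mar 23, 1992.
The shipment leaves the factory: Jan 12, 1992.
The container is loaded at the origin port: Jan 12, 1992 + 6 days = Jan 18, 1992.
The vessel arrives at the destination port: Jan 18, 1992 + 5 days = Jan 23, 1992.
Customs clearance is granted: Jan 23, 1992 + 6 days = Jan 29, 1992.
Comparing: last-mile delivery is completed on Mar 23, 1992 vs customs clearance is granted on Jan 29, 1992. Earlier: customs clearance is granted.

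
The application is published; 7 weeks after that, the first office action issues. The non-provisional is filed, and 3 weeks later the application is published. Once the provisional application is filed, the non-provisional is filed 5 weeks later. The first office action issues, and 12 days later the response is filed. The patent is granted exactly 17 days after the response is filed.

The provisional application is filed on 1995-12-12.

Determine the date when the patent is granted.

The provisional application is filed: Dec 12, 1995.
The non-provisional is filed: Dec 12, 1995 + 5 weeks = Jan 16, 1996.
The application is published: Jan 16, 1996 + 3 weeks = Feb 6, 1996.
The first office action issues: Feb 6, 1996 + 7 weeks = Mar 26, 1996.
The response is filed: Mar 26, 1996 + 12 days = Apr 7, 1996.
The patent is granted: Apr 7, 1996 + 17 days = Apr 24, 1996.

1996-04-24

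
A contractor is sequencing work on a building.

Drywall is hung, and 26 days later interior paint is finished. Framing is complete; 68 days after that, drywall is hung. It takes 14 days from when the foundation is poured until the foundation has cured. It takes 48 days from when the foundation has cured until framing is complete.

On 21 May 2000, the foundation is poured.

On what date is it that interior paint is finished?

24 October 2000

The foundation is poured: May 21, 2000.
The foundation has cured: May 21, 2000 + 14 days = Jun 4, 2000.
Framing is complete: Jun 4, 2000 + 48 days = Jul 22, 2000.
Drywall is hung: Jul 22, 2000 + 68 days = Sep 28, 2000.
Interior paint is finished: Sep 28, 2000 + 26 days = Oct 24, 2000.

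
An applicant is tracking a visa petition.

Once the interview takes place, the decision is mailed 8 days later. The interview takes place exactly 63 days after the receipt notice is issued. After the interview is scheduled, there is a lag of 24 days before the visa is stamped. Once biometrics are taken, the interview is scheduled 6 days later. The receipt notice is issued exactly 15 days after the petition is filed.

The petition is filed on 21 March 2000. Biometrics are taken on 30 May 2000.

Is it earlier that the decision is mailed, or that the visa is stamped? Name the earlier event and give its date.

The petition is filed: Mar 21, 2000.
The receipt notice is issued: Mar 21, 2000 + 15 days = Apr 5, 2000.
The interview takes place: Apr 5, 2000 + 63 days = Jun 7, 2000.
The decision is mailed: Jun 7, 2000 + 8 days = Jun 15, 2000.
Biometrics are taken: May 30, 2000.
The interview is scheduled: May 30, 2000 + 6 days = Jun 5, 2000.
The visa is stamped: Jun 5, 2000 + 24 days = Jun 29, 2000.
Comparing: the decision is mailed on Jun 15, 2000 vs the visa is stamped on Jun 29, 2000. Earlier: the decision is mailed.

The decision is mailed — 15 June 2000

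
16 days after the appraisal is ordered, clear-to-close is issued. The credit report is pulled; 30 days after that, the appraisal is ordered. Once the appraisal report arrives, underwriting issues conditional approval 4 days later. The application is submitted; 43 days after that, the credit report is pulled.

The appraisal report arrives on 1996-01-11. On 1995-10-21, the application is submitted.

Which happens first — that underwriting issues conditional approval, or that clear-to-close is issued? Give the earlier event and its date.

The appraisal report arrives: Jan 11, 1996.
Underwriting issues conditional approval: Jan 11, 1996 + 4 days = Jan 15, 1996.
The application is submitted: Oct 21, 1995.
The credit report is pulled: Oct 21, 1995 + 43 days = Dec 3, 1995.
The appraisal is ordered: Dec 3, 1995 + 30 days = Jan 2, 1996.
Clear-to-close is issued: Jan 2, 1996 + 16 days = Jan 18, 1996.
Comparing: underwriting issues conditional approval on Jan 15, 1996 vs clear-to-close is issued on Jan 18, 1996. Earlier: underwriting issues conditional approval.

Underwriting issues conditional approval — 1996-01-15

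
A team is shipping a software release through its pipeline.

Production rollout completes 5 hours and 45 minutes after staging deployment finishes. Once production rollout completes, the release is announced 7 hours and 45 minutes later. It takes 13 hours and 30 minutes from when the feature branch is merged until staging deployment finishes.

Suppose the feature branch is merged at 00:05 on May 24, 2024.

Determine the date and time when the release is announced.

03:05 on May 25, 2024

The feature branch is merged: 00:05 May 24, 2024.
Staging deployment finishes: 00:05 May 24, 2024 + 13h30m = 13:35 May 24, 2024.
Production rollout completes: 13:35 May 24, 2024 + 5h45m = 19:20 May 24, 2024.
The release is announced: 19:20 May 24, 2024 + 7h45m = 03:05 May 25, 2024.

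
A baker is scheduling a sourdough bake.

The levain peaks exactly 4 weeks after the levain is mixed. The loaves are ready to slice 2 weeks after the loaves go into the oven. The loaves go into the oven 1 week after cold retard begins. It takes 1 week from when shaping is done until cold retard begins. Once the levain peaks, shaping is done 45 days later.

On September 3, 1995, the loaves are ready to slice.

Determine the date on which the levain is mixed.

May 25, 1995

The loaves are ready to slice: Sep 3, 1995.
The loaves go into the oven: Sep 3, 1995 − 2 weeks = Aug 20, 1995.
Cold retard begins: Aug 20, 1995 − 1 week = Aug 13, 1995.
Shaping is done: Aug 13, 1995 − 1 week = Aug 6, 1995.
The levain peaks: Aug 6, 1995 − 45 days = Jun 22, 1995.
The levain is mixed: Jun 22, 1995 − 4 weeks = May 25, 1995.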